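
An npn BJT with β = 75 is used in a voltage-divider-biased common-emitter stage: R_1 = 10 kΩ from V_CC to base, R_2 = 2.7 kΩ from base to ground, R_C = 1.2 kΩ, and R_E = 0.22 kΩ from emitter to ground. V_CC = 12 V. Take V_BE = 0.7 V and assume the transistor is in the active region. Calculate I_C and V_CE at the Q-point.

I_C ≈ 7.4 mA, V_CE ≈ 1.5 V

Thevenize the base divider: V_Th = V_CC·R_2/(R_1+R_2) = 12×2.7/12.7 = 2.55 V, R_Th = R_1‖R_2 = 2.13 kΩ.
Base-emitter loop: V_Th = I_B·R_Th + V_BE + (β+1)I_B·R_E, so I_B = (2.55 − 0.7) / (2.13 + 76×0.22) = 0.0982 mA.
I_C = β·I_B = 75×0.0982 = 7.37 mA, and I_E = (β+1)I_B = 7.47 mA.
V_CE = V_CC − I_C·R_C − I_E·R_E = 12 − 7.37×1.2 − 7.47×0.22 = 1.52 V.
V_CE = 1.52 V > 0.2 V confirms active-region operation.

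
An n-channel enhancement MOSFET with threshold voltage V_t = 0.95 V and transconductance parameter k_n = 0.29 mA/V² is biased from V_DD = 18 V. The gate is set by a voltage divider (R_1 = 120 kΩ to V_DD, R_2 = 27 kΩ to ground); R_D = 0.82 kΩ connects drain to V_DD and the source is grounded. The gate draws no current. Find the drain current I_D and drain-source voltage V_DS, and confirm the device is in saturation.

V_G = V_DD·R_2/(R_1+R_2) = 18×27/147 = 3.31 V. With the source grounded, V_GS = V_G = 3.31 V.
Assume saturation: I_D = (k_n/2)(V_GS − V_t)² = (0.29/2)×(3.31 − 0.95)² = 0.145×2.36² = 0.805 mA.
V_DS = V_DD − I_D·R_D = 18 − 0.805×0.82 = 17.3 V.
Saturation requires V_DS ≥ V_GS − V_t = 2.36 V; 17.3 ≥ 2.36 ✓.

I_D ≈ 0.8 mA, V_DS ≈ 17 V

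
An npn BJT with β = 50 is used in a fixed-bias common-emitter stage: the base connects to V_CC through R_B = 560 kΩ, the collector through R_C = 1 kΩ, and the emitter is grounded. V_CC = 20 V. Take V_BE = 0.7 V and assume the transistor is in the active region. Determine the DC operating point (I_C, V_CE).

I_C ≈ 1.7 mA, V_CE ≈ 18 V

Base loop: V_CC = I_B·R_B + V_BE, so I_B = (20 − 0.7)/560 kΩ = 0.0345 mA.
In the active region I_C = β·I_B = 50 × 0.0345 = 1.72 mA.
Collector loop: V_CE = V_CC − I_C·R_C = 20 − 1.72×1 = 18.3 V.
Since V_CE = 18.3 V > V_CE(sat) ≈ 0.2 V, the transistor is in the active region as assumed.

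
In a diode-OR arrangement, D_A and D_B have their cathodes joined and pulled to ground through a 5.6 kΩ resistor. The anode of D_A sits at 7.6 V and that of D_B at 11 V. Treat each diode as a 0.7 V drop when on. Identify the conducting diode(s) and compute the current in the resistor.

Only D_B conducts; I_R ≈ 1.8 mA

Assume both conduct. Then node N would need to be at both 7.6−0.7 = 6.9 V and 11−0.7 = 10.3 V, which is impossible.
Assume only D_B conducts: V_N = 11 − 0.7 = 10.3 V, so I_R = 10.3/5.6 = 1.84 mA.
Check D_A: its anode-to-cathode voltage is 7.6 − 10.3 = -2.7 V < 0.7 V, so it is off. The assumption is consistent.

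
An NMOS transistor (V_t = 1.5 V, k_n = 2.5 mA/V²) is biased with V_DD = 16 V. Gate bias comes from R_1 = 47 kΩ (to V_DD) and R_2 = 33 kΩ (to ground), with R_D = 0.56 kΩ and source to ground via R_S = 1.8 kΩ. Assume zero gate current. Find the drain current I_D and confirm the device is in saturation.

I_D ≈ 2.1 mA

V_G = V_DD·R_2/(R_1+R_2) = 16×33/80 = 6.6 V.
Assume saturation: I_D = (k_n/2)(V_GS − V_t)² with V_GS = V_G − I_D·R_S = 6.6 − 1.8·I_D.
Substituting gives 4.05·I_D² − 23.9·I_D + 32.5 = 0, with roots I_D = 2.11 or 3.8 mA.
The root I_D = 3.8 mA gives V_GS = -0.244 V ≤ V_t, so take I_D = 2.11 mA.
Then V_GS = 2.8 V and V_DS = V_DD − I_D(R_D+R_S) = 16 − 2.11×2.36 = 11 V.
Saturation requires V_DS ≥ V_GS − V_t = 1.3 V; 11 ≥ 1.3 ✓.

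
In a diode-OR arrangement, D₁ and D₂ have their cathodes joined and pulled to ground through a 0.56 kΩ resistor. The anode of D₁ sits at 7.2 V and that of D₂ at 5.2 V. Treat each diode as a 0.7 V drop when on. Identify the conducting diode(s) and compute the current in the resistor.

Only D₁ conducts; I_R ≈ 12 mA

Assume both conduct. Then node N would need to be at both 7.2−0.7 = 6.5 V and 5.2−0.7 = 4.5 V, which is impossible.
Assume only D₁ conducts: V_N = 7.2 − 0.7 = 6.5 V, so I_R = 6.5/0.56 = 11.6 mA.
Check D₂: its anode-to-cathode voltage is 5.2 − 6.5 = -1.3 V < 0.7 V, so it is off. The assumption is consistent.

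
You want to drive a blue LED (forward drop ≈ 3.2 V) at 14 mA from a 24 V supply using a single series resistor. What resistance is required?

R ≈ 1.5 kΩ

The resistor drops V_S − V_D = 24 − 3.2 = 20.8 V at 14 mA.
R = 20.8 V / 14 mA = 1.49 kΩ.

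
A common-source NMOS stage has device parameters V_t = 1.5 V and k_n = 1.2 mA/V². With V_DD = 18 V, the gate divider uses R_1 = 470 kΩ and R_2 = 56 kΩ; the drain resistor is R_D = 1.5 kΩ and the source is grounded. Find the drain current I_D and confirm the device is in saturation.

V_G = V_DD·R_2/(R_1+R_2) = 18×56/526 = 1.92 V. With the source grounded, V_GS = V_G = 1.92 V.
Assume saturation: I_D = (k_n/2)(V_GS − V_t)² = (1.2/2)×(1.92 − 1.5)² = 0.6×0.416² = 0.104 mA.
V_DS = V_DD − I_D·R_D = 18 − 0.104×1.5 = 17.8 V.
Saturation requires V_DS ≥ V_GS − V_t = 0.416 V; 17.8 ≥ 0.416 ✓.

I_D ≈ 0.1 mA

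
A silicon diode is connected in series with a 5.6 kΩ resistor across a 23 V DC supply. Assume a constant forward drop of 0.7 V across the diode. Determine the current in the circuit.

KVL around the loop: 23 = V_D + I·R = 0.7 + I × 5.6 kΩ.
So I = (23 − 0.7) / 5.6 kΩ = 22.3 / 5.6 = 3.98 mA.

I ≈ 4 mA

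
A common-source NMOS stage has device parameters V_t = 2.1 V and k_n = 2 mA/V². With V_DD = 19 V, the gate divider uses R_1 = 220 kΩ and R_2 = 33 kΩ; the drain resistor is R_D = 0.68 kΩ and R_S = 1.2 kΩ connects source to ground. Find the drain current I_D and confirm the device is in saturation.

I_D ≈ 0.08 mA

V_G = V_DD·R_2/(R_1+R_2) = 19×33/253 = 2.48 V.
Assume saturation: I_D = (k_n/2)(V_GS − V_t)² with V_GS = V_G − I_D·R_S = 2.48 − 1.2·I_D.
Substituting gives 1.44·I_D² − 1.91·I_D + 0.143 = 0, with roots I_D = 0.0798 or 1.25 mA.
The root I_D = 1.25 mA gives V_GS = 0.984 V ≤ V_t, so take I_D = 0.0798 mA.
Then V_GS = 2.38 V and V_DS = V_DD − I_D(R_D+R_S) = 19 − 0.0798×1.88 = 18.8 V.
Saturation requires V_DS ≥ V_GS − V_t = 0.282 V; 18.8 ≥ 0.282 ✓.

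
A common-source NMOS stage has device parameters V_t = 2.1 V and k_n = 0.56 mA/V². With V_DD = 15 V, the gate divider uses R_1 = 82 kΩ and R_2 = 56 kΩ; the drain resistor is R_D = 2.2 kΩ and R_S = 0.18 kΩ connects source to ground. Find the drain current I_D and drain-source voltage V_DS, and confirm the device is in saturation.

V_G = V_DD·R_2/(R_1+R_2) = 15×56/138 = 6.09 V.
Assume saturation: I_D = (k_n/2)(V_GS − V_t)² with V_GS = V_G − I_D·R_S = 6.09 − 0.18·I_D.
Substituting gives 0.00907·I_D² − 1.4·I_D + 4.45 = 0, with roots I_D = 3.24 or 151 mA.
The root I_D = 151 mA gives V_GS = -21.1 V ≤ V_t, so take I_D = 3.24 mA.
Then V_GS = 5.5 V and V_DS = V_DD − I_D(R_D+R_S) = 15 − 3.24×2.38 = 7.28 V.
Saturation requires V_DS ≥ V_GS − V_t = 3.4 V; 7.28 ≥ 3.4 ✓.

I_D ≈ 3.2 mA, V_DS ≈ 7.3 V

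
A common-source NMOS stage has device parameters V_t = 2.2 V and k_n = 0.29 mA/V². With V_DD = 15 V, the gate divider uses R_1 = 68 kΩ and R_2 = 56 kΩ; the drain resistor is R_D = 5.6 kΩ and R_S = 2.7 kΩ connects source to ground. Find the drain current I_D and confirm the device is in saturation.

I_D ≈ 0.82 mA

V_G = V_DD·R_2/(R_1+R_2) = 15×56/124 = 6.77 V.
Assume saturation: I_D = (k_n/2)(V_GS − V_t)² with V_GS = V_G − I_D·R_S = 6.77 − 2.7·I_D.
Substituting gives 1.06·I_D² − 4.58·I_D + 3.03 = 0, with roots I_D = 0.816 or 3.52 mA.
The root I_D = 3.52 mA gives V_GS = -2.73 V ≤ V_t, so take I_D = 0.816 mA.
Then V_GS = 4.57 V and V_DS = V_DD − I_D(R_D+R_S) = 15 − 0.816×8.3 = 8.23 V.
Saturation requires V_DS ≥ V_GS − V_t = 2.37 V; 8.23 ≥ 2.37 ✓.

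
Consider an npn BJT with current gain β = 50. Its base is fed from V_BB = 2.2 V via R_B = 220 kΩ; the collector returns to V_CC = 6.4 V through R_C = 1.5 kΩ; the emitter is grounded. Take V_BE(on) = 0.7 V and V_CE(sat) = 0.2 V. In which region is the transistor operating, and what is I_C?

Assume active. Base-emitter loop: I_B = (V_BB − V_BE)/R_B = (2.2 − 0.7)/220 = 0.00682 mA.
I_C = β·I_B = 50×0.00682 = 0.341 mA.
V_CE = V_CC − I_C·R_C = 6.4 − 0.341×1.5 = 5.89 V > V_CE(sat), so the active-region assumption holds.

active; I_C ≈ 0.34 mA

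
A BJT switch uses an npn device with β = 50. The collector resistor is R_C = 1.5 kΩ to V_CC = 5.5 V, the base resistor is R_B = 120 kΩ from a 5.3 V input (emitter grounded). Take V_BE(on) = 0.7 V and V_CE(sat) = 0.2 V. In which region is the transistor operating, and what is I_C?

Assume active. Base-emitter loop: I_B = (V_BB − V_BE)/R_B = (5.3 − 0.7)/120 = 0.0383 mA.
I_C = β·I_B = 50×0.0383 = 1.92 mA.
V_CE = V_CC − I_C·R_C = 5.5 − 1.92×1.5 = 2.62 V > V_CE(sat), so the active-region assumption holds.

active; I_C ≈ 1.9 mA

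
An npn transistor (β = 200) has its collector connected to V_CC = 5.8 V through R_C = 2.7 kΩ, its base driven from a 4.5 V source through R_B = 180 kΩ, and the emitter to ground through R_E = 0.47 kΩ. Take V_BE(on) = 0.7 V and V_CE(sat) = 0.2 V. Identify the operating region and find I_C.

Assume active: I_B = (4.5 − 0.7)/(180 + 201×0.47) = 0.0138 mA, I_C = β·I_B = 2.77 mA.
Then V_CE = 5.8 − 2.77×2.7 − 2.78×0.47 = -2.98 V < 0.2 V — the active assumption fails.
Re-solve with V_CE = 0.2 V. KCL at the emitter: V_E/R_E = (V_BB−0.7−V_E)/R_B + (V_CC−0.2−V_E)/R_C, giving V_E = 0.837 V.
I_C = (V_CC − 0.2 − V_E)/R_C = (5.6 − 0.837)/2.7 = 1.76 mA.
Check: I_B = (3.8 − 0.837)/180 = 0.0165 mA, and β·I_B = 3.29 mA > I_C, confirming saturation.

saturation; I_C ≈ 1.8 mA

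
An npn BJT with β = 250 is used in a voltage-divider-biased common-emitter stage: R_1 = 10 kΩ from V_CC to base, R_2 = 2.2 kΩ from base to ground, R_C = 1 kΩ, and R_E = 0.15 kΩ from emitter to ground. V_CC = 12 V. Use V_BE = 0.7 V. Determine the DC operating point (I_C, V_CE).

Thevenize the base divider: V_Th = V_CC·R_2/(R_1+R_2) = 12×2.2/12.2 = 2.16 V, R_Th = R_1‖R_2 = 1.8 kΩ.
Base-emitter loop: V_Th = I_B·R_Th + V_BE + (β+1)I_B·R_E, so I_B = (2.16 − 0.7) / (1.8 + 251×0.15) = 0.0371 mA.
I_C = β·I_B = 250×0.0371 = 9.28 mA, and I_E = (β+1)I_B = 9.31 mA.
V_CE = V_CC − I_C·R_C − I_E·R_E = 12 − 9.28×1 − 9.31×0.15 = 1.33 V.
V_CE = 1.33 V > 0.2 V confirms active-region operation.

I_C ≈ 9.3 mA, V_CE ≈ 1.3 V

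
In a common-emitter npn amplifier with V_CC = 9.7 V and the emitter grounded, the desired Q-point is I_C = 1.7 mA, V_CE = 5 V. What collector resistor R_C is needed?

Collector loop: V_CC = I_C·R_C + V_CE.
R_C = (V_CC − V_CE)/I_C = (9.7 − 5)/1.7 = 2.76 kΩ.

R_C ≈ 2.8 kΩ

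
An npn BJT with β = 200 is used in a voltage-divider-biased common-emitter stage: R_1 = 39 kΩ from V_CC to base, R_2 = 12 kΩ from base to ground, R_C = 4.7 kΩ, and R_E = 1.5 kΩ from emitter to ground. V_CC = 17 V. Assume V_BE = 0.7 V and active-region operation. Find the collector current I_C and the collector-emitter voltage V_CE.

I_C ≈ 2.1 mA, V_CE ≈ 3.8 V

Thevenize the base divider: V_Th = V_CC·R_2/(R_1+R_2) = 17×12/51 = 4 V, R_Th = R_1‖R_2 = 9.18 kΩ.
Base-emitter loop: V_Th = I_B·R_Th + V_BE + (β+1)I_B·R_E, so I_B = (4 − 0.7) / (9.18 + 201×1.5) = 0.0106 mA.
I_C = β·I_B = 200×0.0106 = 2.12 mA, and I_E = (β+1)I_B = 2.14 mA.
V_CE = V_CC − I_C·R_C − I_E·R_E = 17 − 2.12×4.7 − 2.14×1.5 = 3.81 V.
V_CE = 3.81 V > 0.2 V confirms active-region operation.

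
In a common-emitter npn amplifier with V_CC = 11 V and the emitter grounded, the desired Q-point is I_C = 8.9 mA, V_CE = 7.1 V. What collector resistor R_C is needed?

Collector loop: V_CC = I_C·R_C + V_CE.
R_C = (V_CC − V_CE)/I_C = (11 − 7.1)/8.9 = 0.438 kΩ.

R_C ≈ 0.44 kΩ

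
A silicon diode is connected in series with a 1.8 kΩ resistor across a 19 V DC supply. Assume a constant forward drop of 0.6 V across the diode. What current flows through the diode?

I ≈ 10 mA

KVL around the loop: 19 = V_D + I·R = 0.6 + I × 1.8 kΩ.
So I = (19 − 0.6) / 1.8 kΩ = 18.4 / 1.8 = 10.2 mA.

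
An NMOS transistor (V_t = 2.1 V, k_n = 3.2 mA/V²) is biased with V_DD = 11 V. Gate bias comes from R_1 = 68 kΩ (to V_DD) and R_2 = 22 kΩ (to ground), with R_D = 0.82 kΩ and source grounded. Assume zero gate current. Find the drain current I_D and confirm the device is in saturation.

V_G = V_DD·R_2/(R_1+R_2) = 11×22/90 = 2.69 V. With the source grounded, V_GS = V_G = 2.69 V.
Assume saturation: I_D = (k_n/2)(V_GS − V_t)² = (3.2/2)×(2.69 − 2.1)² = 1.6×0.589² = 0.555 mA.
V_DS = V_DD − I_D·R_D = 11 − 0.555×0.82 = 10.5 V.
Saturation requires V_DS ≥ V_GS − V_t = 0.589 V; 10.5 ≥ 0.589 ✓.

I_D ≈ 0.55 mA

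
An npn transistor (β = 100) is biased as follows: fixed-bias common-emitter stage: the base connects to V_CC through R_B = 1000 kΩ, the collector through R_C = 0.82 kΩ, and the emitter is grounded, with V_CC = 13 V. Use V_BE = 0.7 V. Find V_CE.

V_CE ≈ 12 V

Base loop: V_CC = I_B·R_B + V_BE, so I_B = (13 − 0.7)/1000 kΩ = 0.0123 mA.
In the active region I_C = β·I_B = 100 × 0.0123 = 1.23 mA.
Collector loop: V_CE = V_CC − I_C·R_C = 13 − 1.23×0.82 = 12 V.
Since V_CE = 12 V > V_CE(sat) ≈ 0.2 V, the transistor is in the active region as assumed.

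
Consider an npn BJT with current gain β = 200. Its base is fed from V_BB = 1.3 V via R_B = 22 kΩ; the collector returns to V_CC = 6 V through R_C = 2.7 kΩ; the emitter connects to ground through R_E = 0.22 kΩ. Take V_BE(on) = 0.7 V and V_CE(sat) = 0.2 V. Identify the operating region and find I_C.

active; I_C ≈ 1.8 mA

Assume active. Base-emitter loop: I_B = (V_BB − V_BE)/(R_B + (β+1)R_E) = (1.3 − 0.7)/(22 + 201×0.22) = 0.00906 mA.
I_C = β·I_B = 200×0.00906 = 1.81 mA.
V_CE = V_CC − I_C·R_C − I_E·R_E = 6 − 1.81×2.7 − 1.82×0.22 = 0.707 V > V_CE(sat), so the active-region assumption holds.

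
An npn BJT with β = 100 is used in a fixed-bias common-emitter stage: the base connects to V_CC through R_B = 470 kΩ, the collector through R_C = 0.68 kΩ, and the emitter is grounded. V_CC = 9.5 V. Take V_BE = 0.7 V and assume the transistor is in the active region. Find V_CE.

Base loop: V_CC = I_B·R_B + V_BE, so I_B = (9.5 − 0.7)/470 kΩ = 0.0187 mA.
In the active region I_C = β·I_B = 100 × 0.0187 = 1.87 mA.
Collector loop: V_CE = V_CC − I_C·R_C = 9.5 − 1.87×0.68 = 8.23 V.
Since V_CE = 8.23 V > V_CE(sat) ≈ 0.2 V, the transistor is in the active region as assumed.

V_CE ≈ 8.2 V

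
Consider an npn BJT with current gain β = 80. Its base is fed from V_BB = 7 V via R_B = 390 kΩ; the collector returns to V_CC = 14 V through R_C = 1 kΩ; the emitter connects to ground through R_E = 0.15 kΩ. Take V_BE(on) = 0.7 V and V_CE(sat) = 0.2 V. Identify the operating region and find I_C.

Assume active. Base-emitter loop: I_B = (V_BB − V_BE)/(R_B + (β+1)R_E) = (7 − 0.7)/(390 + 81×0.15) = 0.0157 mA.
I_C = β·I_B = 80×0.0157 = 1.25 mA.
V_CE = V_CC − I_C·R_C − I_E·R_E = 14 − 1.25×1 − 1.27×0.15 = 12.6 V > V_CE(sat), so the active-region assumption holds.

active; I_C ≈ 1.3 mA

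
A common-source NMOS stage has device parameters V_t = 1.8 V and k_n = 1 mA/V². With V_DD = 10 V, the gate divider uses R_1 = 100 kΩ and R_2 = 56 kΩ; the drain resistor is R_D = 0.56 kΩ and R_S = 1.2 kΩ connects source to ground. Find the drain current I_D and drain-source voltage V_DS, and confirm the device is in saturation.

V_G = V_DD·R_2/(R_1+R_2) = 10×56/156 = 3.59 V.
Assume saturation: I_D = (k_n/2)(V_GS − V_t)² with V_GS = V_G − I_D·R_S = 3.59 − 1.2·I_D.
Substituting gives 0.72·I_D² − 3.15·I_D + 1.6 = 0, with roots I_D = 0.588 or 3.78 mA.
The root I_D = 3.78 mA gives V_GS = -0.951 V ≤ V_t, so take I_D = 0.588 mA.
Then V_GS = 2.88 V and V_DS = V_DD − I_D(R_D+R_S) = 10 − 0.588×1.76 = 8.97 V.
Saturation requires V_DS ≥ V_GS − V_t = 1.08 V; 8.97 ≥ 1.08 ✓.

I_D ≈ 0.59 mA, V_DS ≈ 9 V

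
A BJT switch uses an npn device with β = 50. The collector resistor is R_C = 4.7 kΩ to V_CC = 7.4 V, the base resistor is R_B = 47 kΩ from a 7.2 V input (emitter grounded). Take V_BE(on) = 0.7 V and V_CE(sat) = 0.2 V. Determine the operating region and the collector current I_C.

Assume active: I_B = (7.2 − 0.7)/47 = 0.138 mA, giving I_C = β·I_B = 6.91 mA.
But then V_CE = 7.4 − 6.91×4.7 = -25.1 V < V_CE(sat) = 0.2 V — impossible in the active region.
So the transistor is saturated. With V_CE = 0.2 V, I_C = (V_CC − 0.2)/R_C = 7.2/4.7 = 1.53 mA.
Check: β·I_B = 6.91 mA > I_C = 1.53 mA, confirming saturation.

saturation; I_C ≈ 1.5 mA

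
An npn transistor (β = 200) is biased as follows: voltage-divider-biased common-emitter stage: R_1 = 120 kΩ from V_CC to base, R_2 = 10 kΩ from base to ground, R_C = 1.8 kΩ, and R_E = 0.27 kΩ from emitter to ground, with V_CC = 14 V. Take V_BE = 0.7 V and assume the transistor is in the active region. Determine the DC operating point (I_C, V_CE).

I_C ≈ 1.2 mA, V_CE ≈ 12 V

Thevenize the base divider: V_Th = V_CC·R_2/(R_1+R_2) = 14×10/130 = 1.08 V, R_Th = R_1‖R_2 = 9.23 kΩ.
Base-emitter loop: V_Th = I_B·R_Th + V_BE + (β+1)I_B·R_E, so I_B = (1.08 − 0.7) / (9.23 + 201×0.27) = 0.00594 mA.
I_C = β·I_B = 200×0.00594 = 1.19 mA, and I_E = (β+1)I_B = 1.19 mA.
V_CE = V_CC − I_C·R_C − I_E·R_E = 14 − 1.19×1.8 − 1.19×0.27 = 11.5 V.
V_CE = 11.5 V > 0.2 V confirms active-region operation.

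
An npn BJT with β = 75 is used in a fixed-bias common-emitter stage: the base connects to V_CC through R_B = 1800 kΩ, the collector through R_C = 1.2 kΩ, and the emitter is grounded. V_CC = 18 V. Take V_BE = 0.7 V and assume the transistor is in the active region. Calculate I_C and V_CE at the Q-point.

Base loop: V_CC = I_B·R_B + V_BE, so I_B = (18 − 0.7)/1800 kΩ = 0.00961 mA.
In the active region I_C = β·I_B = 75 × 0.00961 = 0.721 mA.
Collector loop: V_CE = V_CC − I_C·R_C = 18 − 0.721×1.2 = 17.1 V.
Since V_CE = 17.1 V > V_CE(sat) ≈ 0.2 V, the transistor is in the active region as assumed.

I_C ≈ 0.72 mA, V_CE ≈ 17 V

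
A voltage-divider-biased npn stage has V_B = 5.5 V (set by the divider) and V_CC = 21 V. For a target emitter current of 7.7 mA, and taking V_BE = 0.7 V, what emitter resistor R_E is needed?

R_E ≈ 0.62 kΩ

V_E = V_B − V_BE = 5.5 − 0.7 = 4.8 V.
R_E = V_E / I_E = 4.8 / 7.7 = 0.623 kΩ.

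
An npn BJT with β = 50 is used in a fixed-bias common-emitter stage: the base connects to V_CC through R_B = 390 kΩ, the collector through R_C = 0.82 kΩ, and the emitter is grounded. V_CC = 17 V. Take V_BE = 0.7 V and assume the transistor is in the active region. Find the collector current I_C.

Base loop: V_CC = I_B·R_B + V_BE, so I_B = (17 − 0.7)/390 kΩ = 0.0418 mA.
In the active region I_C = β·I_B = 50 × 0.0418 = 2.09 mA.
Collector loop: V_CE = V_CC − I_C·R_C = 17 − 2.09×0.82 = 15.3 V.
Since V_CE = 15.3 V > V_CE(sat) ≈ 0.2 V, the transistor is in the active region as assumed.

I_C ≈ 2.1 mA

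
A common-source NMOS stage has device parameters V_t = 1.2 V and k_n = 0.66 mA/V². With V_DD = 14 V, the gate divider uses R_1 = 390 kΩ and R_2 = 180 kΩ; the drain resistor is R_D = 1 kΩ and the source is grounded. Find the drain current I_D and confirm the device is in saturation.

V_G = V_DD·R_2/(R_1+R_2) = 14×180/570 = 4.42 V. With the source grounded, V_GS = V_G = 4.42 V.
Assume saturation: I_D = (k_n/2)(V_GS − V_t)² = (0.66/2)×(4.42 − 1.2)² = 0.33×3.22² = 3.42 mA.
V_DS = V_DD − I_D·R_D = 14 − 3.42×1 = 10.6 V.
Saturation requires V_DS ≥ V_GS − V_t = 3.22 V; 10.6 ≥ 3.22 ✓.

I_D ≈ 3.4 mA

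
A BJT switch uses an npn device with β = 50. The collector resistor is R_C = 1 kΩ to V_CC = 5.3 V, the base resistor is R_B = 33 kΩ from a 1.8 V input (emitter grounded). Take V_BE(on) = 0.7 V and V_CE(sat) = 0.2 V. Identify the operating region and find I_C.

Assume active. Base-emitter loop: I_B = (V_BB − V_BE)/R_B = (1.8 − 0.7)/33 = 0.0333 mA.
I_C = β·I_B = 50×0.0333 = 1.67 mA.
V_CE = V_CC − I_C·R_C = 5.3 − 1.67×1 = 3.63 V > V_CE(sat), so the active-region assumption holds.

active; I_C ≈ 1.7 mA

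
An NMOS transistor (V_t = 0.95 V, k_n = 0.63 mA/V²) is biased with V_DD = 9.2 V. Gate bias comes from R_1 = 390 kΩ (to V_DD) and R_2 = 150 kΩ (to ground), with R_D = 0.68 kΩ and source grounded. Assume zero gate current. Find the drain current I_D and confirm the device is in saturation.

V_G = V_DD·R_2/(R_1+R_2) = 9.2×150/540 = 2.56 V. With the source grounded, V_GS = V_G = 2.56 V.
Assume saturation: I_D = (k_n/2)(V_GS − V_t)² = (0.63/2)×(2.56 − 0.95)² = 0.315×1.61² = 0.812 mA.
V_DS = V_DD − I_D·R_D = 9.2 − 0.812×0.68 = 8.65 V.
Saturation requires V_DS ≥ V_GS − V_t = 1.61 V; 8.65 ≥ 1.61 ✓.

I_D ≈ 0.81 mA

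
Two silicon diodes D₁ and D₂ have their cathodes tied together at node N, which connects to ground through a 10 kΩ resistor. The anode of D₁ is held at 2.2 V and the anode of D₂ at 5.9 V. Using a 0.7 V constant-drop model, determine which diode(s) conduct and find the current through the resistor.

Assume both conduct. Then node N would need to be at both 2.2−0.7 = 1.5 V and 5.9−0.7 = 5.2 V, which is impossible.
Assume only D₂ conducts: V_N = 5.9 − 0.7 = 5.2 V, so I_R = 5.2/10 = 0.52 mA.
Check D₁: its anode-to-cathode voltage is 2.2 − 5.2 = -3 V < 0.7 V, so it is off. The assumption is consistent.

Only D₂ conducts; I_R ≈ 0.52 mA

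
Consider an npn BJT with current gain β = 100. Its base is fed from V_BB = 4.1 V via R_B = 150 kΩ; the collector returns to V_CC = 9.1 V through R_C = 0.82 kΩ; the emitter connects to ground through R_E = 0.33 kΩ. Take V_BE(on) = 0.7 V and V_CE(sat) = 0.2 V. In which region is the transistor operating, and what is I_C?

active; I_C ≈ 1.9 mA

Assume active. Base-emitter loop: I_B = (V_BB − V_BE)/(R_B + (β+1)R_E) = (4.1 − 0.7)/(150 + 101×0.33) = 0.0185 mA.
I_C = β·I_B = 100×0.0185 = 1.85 mA.
V_CE = V_CC − I_C·R_C − I_E·R_E = 9.1 − 1.85×0.82 − 1.87×0.33 = 6.96 V > V_CE(sat), so the active-region assumption holds.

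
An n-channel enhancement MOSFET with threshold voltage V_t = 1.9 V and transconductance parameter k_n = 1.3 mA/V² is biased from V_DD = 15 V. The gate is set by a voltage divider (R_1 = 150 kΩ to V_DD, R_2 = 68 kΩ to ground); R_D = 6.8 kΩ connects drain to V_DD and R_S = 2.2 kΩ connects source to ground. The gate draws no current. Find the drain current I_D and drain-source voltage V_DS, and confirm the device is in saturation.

V_G = V_DD·R_2/(R_1+R_2) = 15×68/218 = 4.68 V.
Assume saturation: I_D = (k_n/2)(V_GS − V_t)² with V_GS = V_G − I_D·R_S = 4.68 − 2.2·I_D.
Substituting gives 3.15·I_D² − 8.95·I_D + 5.02 = 0, with roots I_D = 0.769 or 2.08 mA.
The root I_D = 2.08 mA gives V_GS = 0.113 V ≤ V_t, so take I_D = 0.769 mA.
Then V_GS = 2.99 V and V_DS = V_DD − I_D(R_D+R_S) = 15 − 0.769×9 = 8.08 V.
Saturation requires V_DS ≥ V_GS − V_t = 1.09 V; 8.08 ≥ 1.09 ✓.

I_D ≈ 0.77 mA, V_DS ≈ 8.1 V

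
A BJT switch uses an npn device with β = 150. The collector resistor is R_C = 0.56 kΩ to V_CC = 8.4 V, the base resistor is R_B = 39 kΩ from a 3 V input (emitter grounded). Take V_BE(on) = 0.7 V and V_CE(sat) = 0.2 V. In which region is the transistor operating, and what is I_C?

Assume active. Base-emitter loop: I_B = (V_BB − V_BE)/R_B = (3 − 0.7)/39 = 0.059 mA.
I_C = β·I_B = 150×0.059 = 8.85 mA.
V_CE = V_CC − I_C·R_C = 8.4 − 8.85×0.56 = 3.45 V > V_CE(sat), so the active-region assumption holds.

active; I_C ≈ 8.8 mA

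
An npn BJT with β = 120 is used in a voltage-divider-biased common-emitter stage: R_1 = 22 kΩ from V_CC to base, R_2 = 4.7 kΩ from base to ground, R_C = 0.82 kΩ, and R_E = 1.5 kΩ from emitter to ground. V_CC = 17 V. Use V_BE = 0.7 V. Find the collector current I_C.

Thevenize the base divider: V_Th = V_CC·R_2/(R_1+R_2) = 17×4.7/26.7 = 2.99 V, R_Th = R_1‖R_2 = 3.87 kΩ.
Base-emitter loop: V_Th = I_B·R_Th + V_BE + (β+1)I_B·R_E, so I_B = (2.99 − 0.7) / (3.87 + 121×1.5) = 0.0124 mA.
I_C = β·I_B = 120×0.0124 = 1.48 mA, and I_E = (β+1)I_B = 1.5 mA.
V_CE = V_CC − I_C·R_C − I_E·R_E = 17 − 1.48×0.82 − 1.5×1.5 = 13.5 V.
V_CE = 13.5 V > 0.2 V confirms active-region operation.

I_C ≈ 1.5 mA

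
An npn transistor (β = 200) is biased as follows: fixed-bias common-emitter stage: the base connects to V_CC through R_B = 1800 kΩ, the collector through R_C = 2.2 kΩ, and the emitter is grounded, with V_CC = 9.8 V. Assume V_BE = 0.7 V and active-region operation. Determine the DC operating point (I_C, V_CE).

I_C ≈ 1 mA, V_CE ≈ 7.6 V

Base loop: V_CC = I_B·R_B + V_BE, so I_B = (9.8 − 0.7)/1800 kΩ = 0.00506 mA.
In the active region I_C = β·I_B = 200 × 0.00506 = 1.01 mA.
Collector loop: V_CE = V_CC − I_C·R_C = 9.8 − 1.01×2.2 = 7.58 V.
Since V_CE = 7.58 V > V_CE(sat) ≈ 0.2 V, the transistor is in the active region as assumed.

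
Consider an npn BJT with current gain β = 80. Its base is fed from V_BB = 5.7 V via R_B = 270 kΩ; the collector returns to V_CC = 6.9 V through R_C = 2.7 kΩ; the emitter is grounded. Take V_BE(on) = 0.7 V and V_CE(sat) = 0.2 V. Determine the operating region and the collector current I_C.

active; I_C ≈ 1.5 mA

Assume active. Base-emitter loop: I_B = (V_BB − V_BE)/R_B = (5.7 − 0.7)/270 = 0.0185 mA.
I_C = β·I_B = 80×0.0185 = 1.48 mA.
V_CE = V_CC − I_C·R_C = 6.9 − 1.48×2.7 = 2.9 V > V_CE(sat), so the active-region assumption holds.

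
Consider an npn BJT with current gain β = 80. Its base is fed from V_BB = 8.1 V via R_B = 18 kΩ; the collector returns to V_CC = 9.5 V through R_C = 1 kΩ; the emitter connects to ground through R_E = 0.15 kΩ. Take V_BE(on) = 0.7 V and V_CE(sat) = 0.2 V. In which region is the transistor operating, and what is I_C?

Assume active: I_B = (8.1 − 0.7)/(18 + 81×0.15) = 0.245 mA, I_C = β·I_B = 19.6 mA.
Then V_CE = 9.5 − 19.6×1 − 19.9×0.15 = -13.1 V < 0.2 V — the active assumption fails.
Re-solve with V_CE = 0.2 V. KCL at the emitter: V_E/R_E = (V_BB−0.7−V_E)/R_B + (V_CC−0.2−V_E)/R_C, giving V_E = 1.26 V.
I_C = (V_CC − 0.2 − V_E)/R_C = (9.3 − 1.26)/1 = 8.04 mA.
Check: I_B = (7.4 − 1.26)/18 = 0.341 mA, and β·I_B = 27.3 mA > I_C, confirming saturation.

saturation; I_C ≈ 8 mA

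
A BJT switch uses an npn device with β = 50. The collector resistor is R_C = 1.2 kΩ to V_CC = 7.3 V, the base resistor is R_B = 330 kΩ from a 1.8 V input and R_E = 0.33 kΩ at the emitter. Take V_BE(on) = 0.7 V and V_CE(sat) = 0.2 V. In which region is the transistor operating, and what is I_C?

active; I_C ≈ 0.16 mA

Assume active. Base-emitter loop: I_B = (V_BB − V_BE)/(R_B + (β+1)R_E) = (1.8 − 0.7)/(330 + 51×0.33) = 0.00317 mA.
I_C = β·I_B = 50×0.00317 = 0.159 mA.
V_CE = V_CC − I_C·R_C − I_E·R_E = 7.3 − 0.159×1.2 − 0.162×0.33 = 7.06 V > V_CE(sat), so the active-region assumption holds.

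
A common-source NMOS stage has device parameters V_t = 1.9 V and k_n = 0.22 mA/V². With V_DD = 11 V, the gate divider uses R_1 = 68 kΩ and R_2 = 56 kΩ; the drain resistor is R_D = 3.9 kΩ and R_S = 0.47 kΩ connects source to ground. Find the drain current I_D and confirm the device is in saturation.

I_D ≈ 0.8 mA

V_G = V_DD·R_2/(R_1+R_2) = 11×56/124 = 4.97 V.
Assume saturation: I_D = (k_n/2)(V_GS − V_t)² with V_GS = V_G − I_D·R_S = 4.97 − 0.47·I_D.
Substituting gives 0.0243·I_D² − 1.32·I_D + 1.04 = 0, with roots I_D = 0.798 or 53.4 mA.
The root I_D = 53.4 mA gives V_GS = -20.1 V ≤ V_t, so take I_D = 0.798 mA.
Then V_GS = 4.59 V and V_DS = V_DD − I_D(R_D+R_S) = 11 − 0.798×4.37 = 7.51 V.
Saturation requires V_DS ≥ V_GS − V_t = 2.69 V; 7.51 ≥ 2.69 ✓.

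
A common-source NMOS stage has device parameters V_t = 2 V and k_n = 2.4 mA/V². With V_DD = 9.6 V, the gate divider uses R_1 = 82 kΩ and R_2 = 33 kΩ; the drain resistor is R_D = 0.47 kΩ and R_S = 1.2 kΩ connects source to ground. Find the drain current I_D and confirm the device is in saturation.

I_D ≈ 0.25 mA

V_G = V_DD·R_2/(R_1+R_2) = 9.6×33/115 = 2.75 V.
Assume saturation: I_D = (k_n/2)(V_GS − V_t)² with V_GS = V_G − I_D·R_S = 2.75 − 1.2·I_D.
Substituting gives 1.73·I_D² − 3.17·I_D + 0.684 = 0, with roots I_D = 0.249 or 1.59 mA.
The root I_D = 1.59 mA gives V_GS = 0.85 V ≤ V_t, so take I_D = 0.249 mA.
Then V_GS = 2.46 V and V_DS = V_DD − I_D(R_D+R_S) = 9.6 − 0.249×1.67 = 9.18 V.
Saturation requires V_DS ≥ V_GS − V_t = 0.456 V; 9.18 ≥ 0.456 ✓.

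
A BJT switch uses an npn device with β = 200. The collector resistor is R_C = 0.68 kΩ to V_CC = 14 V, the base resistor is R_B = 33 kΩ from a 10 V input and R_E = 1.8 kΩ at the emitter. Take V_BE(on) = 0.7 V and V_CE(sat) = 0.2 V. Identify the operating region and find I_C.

active; I_C ≈ 4.7 mA

Assume active. Base-emitter loop: I_B = (V_BB − V_BE)/(R_B + (β+1)R_E) = (10 − 0.7)/(33 + 201×1.8) = 0.0236 mA.
I_C = β·I_B = 200×0.0236 = 4.71 mA.
V_CE = V_CC − I_C·R_C − I_E·R_E = 14 − 4.71×0.68 − 4.73×1.8 = 2.27 V > V_CE(sat), so the active-region assumption holds.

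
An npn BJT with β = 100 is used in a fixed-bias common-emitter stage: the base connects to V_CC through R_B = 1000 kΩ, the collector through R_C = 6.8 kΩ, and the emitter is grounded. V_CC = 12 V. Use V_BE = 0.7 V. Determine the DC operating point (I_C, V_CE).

I_C ≈ 1.1 mA, V_CE ≈ 4.3 V

Base loop: V_CC = I_B·R_B + V_BE, so I_B = (12 − 0.7)/1000 kΩ = 0.0113 mA.
In the active region I_C = β·I_B = 100 × 0.0113 = 1.13 mA.
Collector loop: V_CE = V_CC − I_C·R_C = 12 − 1.13×6.8 = 4.32 V.
Since V_CE = 4.32 V > V_CE(sat) ≈ 0.2 V, the transistor is in the active region as assumed.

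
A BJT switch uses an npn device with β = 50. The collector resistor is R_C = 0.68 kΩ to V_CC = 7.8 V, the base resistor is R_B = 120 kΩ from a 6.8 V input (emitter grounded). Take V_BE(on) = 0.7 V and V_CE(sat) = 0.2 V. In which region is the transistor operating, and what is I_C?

active; I_C ≈ 2.5 mA

Assume active. Base-emitter loop: I_B = (V_BB − V_BE)/R_B = (6.8 − 0.7)/120 = 0.0508 mA.
I_C = β·I_B = 50×0.0508 = 2.54 mA.
V_CE = V_CC − I_C·R_C = 7.8 − 2.54×0.68 = 6.07 V > V_CE(sat), so the active-region assumption holds.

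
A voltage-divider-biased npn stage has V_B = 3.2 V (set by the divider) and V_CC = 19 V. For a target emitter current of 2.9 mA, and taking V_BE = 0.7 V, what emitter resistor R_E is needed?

R_E ≈ 0.86 kΩ

V_E = V_B − V_BE = 3.2 − 0.7 = 2.5 V.
R_E = V_E / I_E = 2.5 / 2.9 = 0.862 kΩ.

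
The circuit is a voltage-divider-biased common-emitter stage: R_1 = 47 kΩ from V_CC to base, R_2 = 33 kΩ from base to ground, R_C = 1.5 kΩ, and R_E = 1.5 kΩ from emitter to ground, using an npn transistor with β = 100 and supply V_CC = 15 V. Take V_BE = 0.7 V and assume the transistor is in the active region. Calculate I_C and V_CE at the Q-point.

I_C ≈ 3.2 mA, V_CE ≈ 5.3 V

Thevenize the base divider: V_Th = V_CC·R_2/(R_1+R_2) = 15×33/80 = 6.19 V, R_Th = R_1‖R_2 = 19.4 kΩ.
Base-emitter loop: V_Th = I_B·R_Th + V_BE + (β+1)I_B·R_E, so I_B = (6.19 − 0.7) / (19.4 + 101×1.5) = 0.0321 mA.
I_C = β·I_B = 100×0.0321 = 3.21 mA, and I_E = (β+1)I_B = 3.24 mA.
V_CE = V_CC − I_C·R_C − I_E·R_E = 15 − 3.21×1.5 − 3.24×1.5 = 5.32 V.
V_CE = 5.32 V > 0.2 V confirms active-region operation.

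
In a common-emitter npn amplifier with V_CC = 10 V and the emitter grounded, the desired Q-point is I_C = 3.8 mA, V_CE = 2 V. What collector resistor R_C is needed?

R_C ≈ 2.1 kΩ

Collector loop: V_CC = I_C·R_C + V_CE.
R_C = (V_CC − V_CE)/I_C = (10 − 2)/3.8 = 2.11 kΩ.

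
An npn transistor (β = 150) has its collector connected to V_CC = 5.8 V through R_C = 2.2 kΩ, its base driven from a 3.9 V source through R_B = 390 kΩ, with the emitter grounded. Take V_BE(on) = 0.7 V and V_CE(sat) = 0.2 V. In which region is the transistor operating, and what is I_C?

Assume active. Base-emitter loop: I_B = (V_BB − V_BE)/R_B = (3.9 − 0.7)/390 = 0.00821 mA.
I_C = β·I_B = 150×0.00821 = 1.23 mA.
V_CE = V_CC − I_C·R_C = 5.8 − 1.23×2.2 = 3.09 V > V_CE(sat), so the active-region assumption holds.

active; I_C ≈ 1.2 mA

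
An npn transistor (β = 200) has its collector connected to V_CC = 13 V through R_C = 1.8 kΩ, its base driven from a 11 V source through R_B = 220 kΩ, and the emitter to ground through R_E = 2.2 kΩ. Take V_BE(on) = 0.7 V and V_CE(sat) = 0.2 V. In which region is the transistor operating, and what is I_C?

active; I_C ≈ 3.1 mA

Assume active. Base-emitter loop: I_B = (V_BB − V_BE)/(R_B + (β+1)R_E) = (11 − 0.7)/(220 + 201×2.2) = 0.0156 mA.
I_C = β·I_B = 200×0.0156 = 3.11 mA.
V_CE = V_CC − I_C·R_C − I_E·R_E = 13 − 3.11×1.8 − 3.13×2.2 = 0.522 V > V_CE(sat), so the active-region assumption holds.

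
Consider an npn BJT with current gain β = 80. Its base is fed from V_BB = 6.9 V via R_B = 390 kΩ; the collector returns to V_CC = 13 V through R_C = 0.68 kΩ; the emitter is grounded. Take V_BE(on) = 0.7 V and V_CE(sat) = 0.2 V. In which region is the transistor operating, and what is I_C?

Assume active. Base-emitter loop: I_B = (V_BB − V_BE)/R_B = (6.9 − 0.7)/390 = 0.0159 mA.
I_C = β·I_B = 80×0.0159 = 1.27 mA.
V_CE = V_CC − I_C·R_C = 13 − 1.27×0.68 = 12.1 V > V_CE(sat), so the active-region assumption holds.

active; I_C ≈ 1.3 mA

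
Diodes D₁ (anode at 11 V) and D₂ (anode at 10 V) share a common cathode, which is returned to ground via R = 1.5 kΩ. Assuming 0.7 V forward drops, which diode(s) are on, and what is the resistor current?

Only D₁ conducts; I_R ≈ 6.9 mA

Assume both conduct. Then node N would need to be at both 11−0.7 = 10.3 V and 10−0.7 = 9.3 V, which is impossible.
Assume only D₁ conducts: V_N = 11 − 0.7 = 10.3 V, so I_R = 10.3/1.5 = 6.87 mA.
Check D₂: its anode-to-cathode voltage is 10 − 10.3 = -0.3 V < 0.7 V, so it is off. The assumption is consistent.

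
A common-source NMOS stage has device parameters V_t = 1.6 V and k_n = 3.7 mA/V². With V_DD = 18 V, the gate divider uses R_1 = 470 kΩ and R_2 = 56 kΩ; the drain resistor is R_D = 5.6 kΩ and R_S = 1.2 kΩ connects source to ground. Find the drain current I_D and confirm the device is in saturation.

V_G = V_DD·R_2/(R_1+R_2) = 18×56/526 = 1.92 V.
Assume saturation: I_D = (k_n/2)(V_GS − V_t)² with V_GS = V_G − I_D·R_S = 1.92 − 1.2·I_D.
Substituting gives 2.66·I_D² − 2.4·I_D + 0.185 = 0, with roots I_D = 0.085 or 0.818 mA.
The root I_D = 0.818 mA gives V_GS = 0.935 V ≤ V_t, so take I_D = 0.085 mA.
Then V_GS = 1.81 V and V_DS = V_DD − I_D(R_D+R_S) = 18 − 0.085×6.8 = 17.4 V.
Saturation requires V_DS ≥ V_GS − V_t = 0.214 V; 17.4 ≥ 0.214 ✓.

I_D ≈ 0.085 mA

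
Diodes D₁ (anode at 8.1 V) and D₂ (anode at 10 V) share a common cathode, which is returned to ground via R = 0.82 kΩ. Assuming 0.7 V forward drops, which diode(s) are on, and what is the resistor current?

Assume both conduct. Then node N would need to be at both 8.1−0.7 = 7.4 V and 10−0.7 = 9.3 V, which is impossible.
Assume only D₂ conducts: V_N = 10 − 0.7 = 9.3 V, so I_R = 9.3/0.82 = 11.3 mA.
Check D₁: its anode-to-cathode voltage is 8.1 − 9.3 = -1.2 V < 0.7 V, so it is off. The assumption is consistent.

Only D₂ conducts; I_R ≈ 11 mA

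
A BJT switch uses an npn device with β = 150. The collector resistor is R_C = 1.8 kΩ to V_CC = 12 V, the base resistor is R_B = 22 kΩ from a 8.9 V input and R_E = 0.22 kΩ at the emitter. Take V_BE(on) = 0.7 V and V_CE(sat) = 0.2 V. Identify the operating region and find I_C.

Assume active: I_B = (8.9 − 0.7)/(22 + 151×0.22) = 0.148 mA, I_C = β·I_B = 22.3 mA.
Then V_CE = 12 − 22.3×1.8 − 22.4×0.22 = -33 V < 0.2 V — the active assumption fails.
Re-solve with V_CE = 0.2 V. KCL at the emitter: V_E/R_E = (V_BB−0.7−V_E)/R_B + (V_CC−0.2−V_E)/R_C, giving V_E = 1.35 V.
I_C = (V_CC − 0.2 − V_E)/R_C = (11.8 − 1.35)/1.8 = 5.81 mA.
Check: I_B = (8.2 − 1.35)/22 = 0.312 mA, and β·I_B = 46.7 mA > I_C, confirming saturation.

saturation; I_C ≈ 5.8 mA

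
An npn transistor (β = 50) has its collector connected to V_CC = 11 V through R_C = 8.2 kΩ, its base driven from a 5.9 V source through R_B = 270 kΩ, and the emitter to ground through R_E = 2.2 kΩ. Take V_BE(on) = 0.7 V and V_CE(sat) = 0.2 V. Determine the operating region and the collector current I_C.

Assume active. Base-emitter loop: I_B = (V_BB − V_BE)/(R_B + (β+1)R_E) = (5.9 − 0.7)/(270 + 51×2.2) = 0.0136 mA.
I_C = β·I_B = 50×0.0136 = 0.68 mA.
V_CE = V_CC − I_C·R_C − I_E·R_E = 11 − 0.68×8.2 − 0.694×2.2 = 3.9 V > V_CE(sat), so the active-region assumption holds.

active; I_C ≈ 0.68 mA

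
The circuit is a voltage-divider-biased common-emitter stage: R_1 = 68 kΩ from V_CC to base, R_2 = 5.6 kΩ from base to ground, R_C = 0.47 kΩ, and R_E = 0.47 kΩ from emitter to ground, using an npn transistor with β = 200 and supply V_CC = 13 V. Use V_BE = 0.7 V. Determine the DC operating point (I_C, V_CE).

Thevenize the base divider: V_Th = V_CC·R_2/(R_1+R_2) = 13×5.6/73.6 = 0.989 V, R_Th = R_1‖R_2 = 5.17 kΩ.
Base-emitter loop: V_Th = I_B·R_Th + V_BE + (β+1)I_B·R_E, so I_B = (0.989 − 0.7) / (5.17 + 201×0.47) = 0.0029 mA.
I_C = β·I_B = 200×0.0029 = 0.58 mA, and I_E = (β+1)I_B = 0.583 mA.
V_CE = V_CC − I_C·R_C − I_E·R_E = 13 − 0.58×0.47 − 0.583×0.47 = 12.5 V.
V_CE = 12.5 V > 0.2 V confirms active-region operation.

I_C ≈ 0.58 mA, V_CE ≈ 12 V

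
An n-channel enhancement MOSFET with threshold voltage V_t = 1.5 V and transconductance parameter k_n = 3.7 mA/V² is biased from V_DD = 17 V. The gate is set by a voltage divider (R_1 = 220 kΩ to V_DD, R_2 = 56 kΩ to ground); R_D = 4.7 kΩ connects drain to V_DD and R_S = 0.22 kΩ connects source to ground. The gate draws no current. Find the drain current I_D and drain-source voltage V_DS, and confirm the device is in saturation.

V_G = V_DD·R_2/(R_1+R_2) = 17×56/276 = 3.45 V.
Assume saturation: I_D = (k_n/2)(V_GS − V_t)² with V_GS = V_G − I_D·R_S = 3.45 − 0.22·I_D.
Substituting gives 0.0895·I_D² − 2.59·I_D + 7.03 = 0, with roots I_D = 3.04 or 25.9 mA.
The root I_D = 25.9 mA gives V_GS = -2.24 V ≤ V_t, so take I_D = 3.04 mA.
Then V_GS = 2.78 V and V_DS = V_DD − I_D(R_D+R_S) = 17 − 3.04×4.92 = 2.06 V.
Saturation requires V_DS ≥ V_GS − V_t = 1.28 V; 2.06 ≥ 1.28 ✓.

I_D ≈ 3 mA, V_DS ≈ 2.1 V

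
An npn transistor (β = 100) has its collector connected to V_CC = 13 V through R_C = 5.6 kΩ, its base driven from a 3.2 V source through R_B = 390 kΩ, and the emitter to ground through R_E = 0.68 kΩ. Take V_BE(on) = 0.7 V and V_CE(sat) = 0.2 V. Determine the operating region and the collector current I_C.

active; I_C ≈ 0.55 mA

Assume active. Base-emitter loop: I_B = (V_BB − V_BE)/(R_B + (β+1)R_E) = (3.2 − 0.7)/(390 + 101×0.68) = 0.00545 mA.
I_C = β·I_B = 100×0.00545 = 0.545 mA.
V_CE = V_CC − I_C·R_C − I_E·R_E = 13 − 0.545×5.6 − 0.55×0.68 = 9.57 V > V_CE(sat), so the active-region assumption holds.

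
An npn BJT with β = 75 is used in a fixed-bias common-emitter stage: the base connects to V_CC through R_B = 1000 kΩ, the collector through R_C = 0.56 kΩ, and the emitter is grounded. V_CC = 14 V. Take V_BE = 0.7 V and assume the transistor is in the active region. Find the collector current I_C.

Base loop: V_CC = I_B·R_B + V_BE, so I_B = (14 − 0.7)/1000 kΩ = 0.0133 mA.
In the active region I_C = β·I_B = 75 × 0.0133 = 0.998 mA.
Collector loop: V_CE = V_CC − I_C·R_C = 14 − 0.998×0.56 = 13.4 V.
Since V_CE = 13.4 V > V_CE(sat) ≈ 0.2 V, the transistor is in the active region as assumed.

I_C ≈ 1 mA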